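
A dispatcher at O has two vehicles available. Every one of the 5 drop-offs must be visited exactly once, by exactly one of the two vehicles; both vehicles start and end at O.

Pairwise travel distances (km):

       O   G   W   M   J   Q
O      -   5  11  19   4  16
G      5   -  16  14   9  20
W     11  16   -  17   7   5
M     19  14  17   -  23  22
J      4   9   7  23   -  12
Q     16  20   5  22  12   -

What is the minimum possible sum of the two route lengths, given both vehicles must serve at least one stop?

Check every non-empty split of the stops between the two vehicles; for each half take its own optimal tour:
  {G} + {W, M, J, Q}: 10 + 57 = 67
  {W} + {G, M, J, Q}: 22 + 57 = 79
  {G, W} + {M, J, Q}: 32 + 57 = 89
  {M} + {G, W, J, Q}: 38 + 41 = 79
  {G, M} + {W, J, Q}: 38 + 32 = 70
  {W, M} + {G, J, Q}: 47 + 41 = 88
  … (15 splits in total)
  {J} + {G, W, M, Q}: 8 + 57 = 65  ← best
Best: vehicle 1 O → J → O = 8; vehicle 2 O → G → M → W → Q → O = 57; combined 65.

65 km — the smallest possible combined total.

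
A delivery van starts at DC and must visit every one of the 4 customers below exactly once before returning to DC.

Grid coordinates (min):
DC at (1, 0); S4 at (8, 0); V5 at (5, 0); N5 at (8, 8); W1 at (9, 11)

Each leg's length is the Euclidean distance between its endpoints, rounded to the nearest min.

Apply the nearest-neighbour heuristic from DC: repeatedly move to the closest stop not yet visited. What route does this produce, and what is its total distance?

DC → [V5:4 / S4:7 / N5:11 / W1:14] → V5 (4)
V5 → [S4:3 / N5:9 / W1:12] → S4 (3)
S4 → [N5:8 / W1:11] → N5 (8)
N5 → [W1:3] → W1 (3)
Return W1→DC: 14.
Total = 4 + 3 + 8 + 3 + 14 = 32.

32 min along DC → V5 → S4 → N5 → W1 → DC.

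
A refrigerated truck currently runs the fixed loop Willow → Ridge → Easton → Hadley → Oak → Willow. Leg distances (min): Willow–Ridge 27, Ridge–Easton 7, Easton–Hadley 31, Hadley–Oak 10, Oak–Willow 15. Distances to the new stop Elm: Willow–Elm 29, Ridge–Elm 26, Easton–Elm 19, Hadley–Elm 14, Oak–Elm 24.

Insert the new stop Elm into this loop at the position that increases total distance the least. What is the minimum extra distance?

Insertion cost between consecutive stops i–j is d(i,Elm) + d(Elm,j) − d(i,j):
  between Willow and Ridge: 29 + 26 − 27 = 28
  between Ridge and Easton: 26 + 19 − 7 = 38
  between Easton and Hadley: 19 + 14 − 31 = 2
  between Hadley and Oak: 14 + 24 − 10 = 28
  between Oak and Willow: 24 + 29 − 15 = 38
Cheapest insertion is between Easton and Hadley, adding 2.
New total = 90 + 2 = 92.

+2 min — insert Elm between Easton and Hadley.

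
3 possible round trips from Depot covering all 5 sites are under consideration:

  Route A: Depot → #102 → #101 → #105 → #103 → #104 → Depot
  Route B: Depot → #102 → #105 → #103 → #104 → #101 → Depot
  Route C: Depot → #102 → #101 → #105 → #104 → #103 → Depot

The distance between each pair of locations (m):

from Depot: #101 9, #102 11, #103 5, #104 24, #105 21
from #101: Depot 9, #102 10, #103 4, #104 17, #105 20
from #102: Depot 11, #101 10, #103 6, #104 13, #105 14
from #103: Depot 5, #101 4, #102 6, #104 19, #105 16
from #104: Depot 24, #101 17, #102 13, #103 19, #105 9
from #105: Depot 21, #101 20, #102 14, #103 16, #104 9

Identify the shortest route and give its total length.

74 m — Route C is the shortest.

Route A: 11 + 10 + 20 + 16 + 19 + 24 = 100
Route B: 11 + 14 + 16 + 19 + 17 + 9 = 86
Route C: 11 + 10 + 20 + 9 + 19 + 5 = 74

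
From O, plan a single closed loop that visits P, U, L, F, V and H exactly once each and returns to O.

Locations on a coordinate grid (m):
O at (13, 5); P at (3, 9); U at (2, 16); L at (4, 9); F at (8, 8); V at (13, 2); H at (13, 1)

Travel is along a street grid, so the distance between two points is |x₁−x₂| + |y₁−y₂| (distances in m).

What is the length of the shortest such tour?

52 m — the shortest possible round trip.

There are 360 distinct closed tours to check (reversals are equivalent).
O-P-U-L-F-V-H-O: 14+8+9+5+11+1+4 = 52
O-P-U-L-F-H-V-O: 14+8+9+5+12+1+3 = 52
O-P-U-L-V-F-H-O: 14+8+9+16+11+12+4 = 74
O-P-U-L-V-H-F-O: 14+8+9+16+1+12+8 = 68
O-P-U-L-H-F-V-O: 14+8+9+17+12+11+3 = 74
O-P-U-L-H-V-F-O: 14+8+9+17+1+11+8 = 68
O-P-U-F-L-V-H-O: 14+8+14+5+16+1+4 = 62
O-P-U-F-L-H-V-O: 14+8+14+5+17+1+3 = 62
… (352 more)
The minimum is 52.
One optimal route: O → P → U → L → F → V → H → O (or its reverse).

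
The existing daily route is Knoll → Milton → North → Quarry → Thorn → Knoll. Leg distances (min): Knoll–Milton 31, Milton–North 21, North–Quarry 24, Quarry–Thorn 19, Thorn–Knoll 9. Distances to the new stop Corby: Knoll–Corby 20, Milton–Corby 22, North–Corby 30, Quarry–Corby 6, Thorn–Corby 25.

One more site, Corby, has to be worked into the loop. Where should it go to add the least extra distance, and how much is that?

+11 min — insert Corby between Knoll and Milton.

Insertion cost between consecutive stops i–j is d(i,Corby) + d(Corby,j) − d(i,j):
  between Knoll and Milton: 20 + 22 − 31 = 11
  between Milton and North: 22 + 30 − 21 = 31
  between North and Quarry: 30 + 6 − 24 = 12
  between Quarry and Thorn: 6 + 25 − 19 = 12
  between Thorn and Knoll: 25 + 20 − 9 = 36
Cheapest insertion is between Knoll and Milton, adding 11.
New total = 104 + 11 = 115.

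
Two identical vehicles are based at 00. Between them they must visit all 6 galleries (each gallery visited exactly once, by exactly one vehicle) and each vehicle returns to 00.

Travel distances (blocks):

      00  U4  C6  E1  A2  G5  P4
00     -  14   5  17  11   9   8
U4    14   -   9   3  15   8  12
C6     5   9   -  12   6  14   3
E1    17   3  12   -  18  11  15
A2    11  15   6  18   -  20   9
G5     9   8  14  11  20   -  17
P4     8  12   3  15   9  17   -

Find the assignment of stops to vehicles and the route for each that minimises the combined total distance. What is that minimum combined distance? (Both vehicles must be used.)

Minimum combined distance: 65 blocks.

There are 2^5 − 1 = 31 ways to divide the 6 stops into two non-empty groups. For each, the best each vehicle can do is its own shortest tour through its group:
  {U4} + {C6, E1, A2, G5, P4}: 28 + 55 = 83
  {C6} + {U4, E1, A2, G5, P4}: 10 + 55 = 65
  {U4, C6} + {E1, A2, G5, P4}: 28 + 55 = 83
  {E1} + {U4, C6, A2, G5, P4}: 34 + 49 = 83
  {U4, E1} + {C6, A2, G5, P4}: 34 + 46 = 80
  {C6, E1} + {U4, A2, G5, P4}: 34 + 49 = 83
  … (31 splits in total)
Best: vehicle 1 00 → C6 → 00 = 10; vehicle 2 00 → A2 → P4 → U4 → E1 → G5 → 00 = 55; combined 65.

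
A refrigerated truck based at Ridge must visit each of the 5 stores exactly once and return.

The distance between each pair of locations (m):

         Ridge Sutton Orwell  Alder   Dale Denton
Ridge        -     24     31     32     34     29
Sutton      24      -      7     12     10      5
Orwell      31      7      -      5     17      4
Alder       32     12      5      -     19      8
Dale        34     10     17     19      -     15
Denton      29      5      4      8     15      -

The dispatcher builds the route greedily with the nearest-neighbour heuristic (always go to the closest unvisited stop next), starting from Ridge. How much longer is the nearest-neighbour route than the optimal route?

The nearest-neighbour route is 1 m longer than optimal.

Ridge: Sutton=24, Denton=29, Orwell=31, Alder=32, Dale=34 ⇒ Sutton
Sutton: Denton=5, Orwell=7, Dale=10, Alder=12 ⇒ Denton
Denton: Orwell=4, Alder=8, Dale=15 ⇒ Orwell
Orwell: Alder=5, Dale=17 ⇒ Alder
Alder: Dale=19 ⇒ Dale
NN route Ridge → Sutton → Denton → Orwell → Alder → Dale → Ridge costs 91.
Optimal: Ridge → Sutton → Dale → Denton → Orwell → Alder → Ridge costs 90 (by enumerating all 60 distinct tours).
Excess = 91 − 90 = 1.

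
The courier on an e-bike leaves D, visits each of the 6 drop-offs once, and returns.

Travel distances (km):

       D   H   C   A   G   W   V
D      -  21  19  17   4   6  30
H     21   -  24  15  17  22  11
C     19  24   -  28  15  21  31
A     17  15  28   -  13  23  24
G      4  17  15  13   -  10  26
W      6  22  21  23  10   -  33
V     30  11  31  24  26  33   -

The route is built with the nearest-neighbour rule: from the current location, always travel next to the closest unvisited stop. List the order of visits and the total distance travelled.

Nearest-neighbour total = 111 km; route D → G → W → C → H → V → A → D.

D → [G:4 / W:6 / A:17 / C:19 / H:21 / V:30] → G (4)
G → [W:10 / A:13 / C:15 / H:17 / V:26] → W (10)
W → [C:21 / H:22 / A:23 / V:33] → C (21)
C → [H:24 / A:28 / V:31] → H (24)
H → [V:11 / A:15] → V (11)
V → [A:24] → A (24)
Return A→D: 17.
Total = 4 + 10 + 21 + 24 + 11 + 24 + 17 = 111.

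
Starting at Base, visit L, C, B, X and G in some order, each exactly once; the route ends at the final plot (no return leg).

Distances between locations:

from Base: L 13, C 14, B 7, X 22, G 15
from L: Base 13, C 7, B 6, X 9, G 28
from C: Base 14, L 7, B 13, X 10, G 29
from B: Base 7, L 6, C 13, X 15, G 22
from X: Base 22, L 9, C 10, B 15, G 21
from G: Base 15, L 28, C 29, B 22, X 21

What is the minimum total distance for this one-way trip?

51 — the minimum one-way total.

There are 5! = 120 possible orderings.
Base - L - C - B - X - G: 13+7+13+15+21 = 69
Base - L - C - B - G - X: 13+7+13+22+21 = 76
Base - L - C - X - B - G: 13+7+10+15+22 = 67
Base - L - C - X - G - B: 13+7+10+21+22 = 73
Base - L - C - G - B - X: 13+7+29+22+15 = 86
Base - L - C - G - X - B: 13+7+29+21+15 = 85
Base - L - B - C - X - G: 13+6+13+10+21 = 63
Base - L - B - C - G - X: 13+6+13+29+21 = 82
Base - L - B - X - C - G: 13+6+15+10+29 = 73
Base - L - B - X - G - C: 13+6+15+21+29 = 84
Base - L - B - G - C - X: 13+6+22+29+10 = 80
Base - L - B - G - X - C: 13+6+22+21+10 = 72
Base - L - X - C - B - G: 13+9+10+13+22 = 67
Base - L - X - C - G - B: 13+9+10+29+22 = 83
… (106 more)
Base - B - L - C - X - G: 7+6+7+10+21 = 51  ← best
The minimum is 51.
One shortest path: Base → B → L → C → X → G.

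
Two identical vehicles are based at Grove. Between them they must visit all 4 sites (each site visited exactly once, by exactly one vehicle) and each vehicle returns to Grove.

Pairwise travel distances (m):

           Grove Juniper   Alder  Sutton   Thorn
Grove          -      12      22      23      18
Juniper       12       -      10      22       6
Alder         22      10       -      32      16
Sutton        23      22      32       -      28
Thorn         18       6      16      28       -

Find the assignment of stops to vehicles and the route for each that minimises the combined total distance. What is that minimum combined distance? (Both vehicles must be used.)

Check every non-empty split of the stops between the two vehicles; for each half take its own optimal tour:
  {Juniper} + {Alder, Sutton, Thorn}: 24 + 89 = 113
  {Alder} + {Juniper, Sutton, Thorn}: 44 + 69 = 113
  {Juniper, Alder} + {Sutton, Thorn}: 44 + 69 = 113
  {Sutton} + {Juniper, Alder, Thorn}: 46 + 56 = 102
  {Juniper, Sutton} + {Alder, Thorn}: 57 + 56 = 113
  {Alder, Sutton} + {Juniper, Thorn}: 77 + 36 = 113
  … (7 splits in total)
Best: vehicle 1 Grove → Sutton → Grove = 46; vehicle 2 Grove → Juniper → Alder → Thorn → Grove = 56; combined 102.

102 m — the smallest possible combined total.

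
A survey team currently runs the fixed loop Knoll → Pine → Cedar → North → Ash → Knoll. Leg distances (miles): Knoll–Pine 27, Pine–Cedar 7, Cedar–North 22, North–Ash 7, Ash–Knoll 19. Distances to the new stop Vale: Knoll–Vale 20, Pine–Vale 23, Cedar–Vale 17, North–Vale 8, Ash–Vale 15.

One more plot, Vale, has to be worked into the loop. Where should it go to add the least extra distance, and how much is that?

Insertion cost between consecutive stops i–j is d(i,Vale) + d(Vale,j) − d(i,j):
  between Knoll and Pine: 20 + 23 − 27 = 16
  between Pine and Cedar: 23 + 17 − 7 = 33
  between Cedar and North: 17 + 8 − 22 = 3
  between North and Ash: 8 + 15 − 7 = 16
  between Ash and Knoll: 15 + 20 − 19 = 16
Cheapest insertion is between Cedar and North, adding 3.
New total = 82 + 3 = 85.

+3 miles — insert Vale between Cedar and North.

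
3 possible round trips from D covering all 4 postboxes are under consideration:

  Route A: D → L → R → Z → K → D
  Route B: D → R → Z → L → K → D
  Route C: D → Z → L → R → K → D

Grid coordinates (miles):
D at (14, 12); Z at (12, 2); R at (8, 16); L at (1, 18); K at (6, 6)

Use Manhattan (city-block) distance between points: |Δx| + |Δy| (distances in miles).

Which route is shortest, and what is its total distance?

Route A: 19 + 9 + 18 + 10 + 14 = 70
Route B: 10 + 18 + 27 + 17 + 14 = 86
Route C: 12 + 27 + 9 + 12 + 14 = 74

Shortest is Route A, total 70 miles.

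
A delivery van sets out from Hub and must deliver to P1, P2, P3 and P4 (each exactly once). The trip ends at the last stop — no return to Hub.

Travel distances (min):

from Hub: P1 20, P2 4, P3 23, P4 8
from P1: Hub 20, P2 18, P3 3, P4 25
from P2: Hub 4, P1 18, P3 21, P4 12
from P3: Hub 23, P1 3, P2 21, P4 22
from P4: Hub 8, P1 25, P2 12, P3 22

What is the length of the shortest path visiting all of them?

There are 4! = 24 possible orderings.
Hub → P1 → P2 → P3 → P4: 20+18+21+22 = 81
Hub → P1 → P2 → P4 → P3: 20+18+12+22 = 72
Hub → P1 → P3 → P2 → P4: 20+3+21+12 = 56
Hub → P1 → P3 → P4 → P2: 20+3+22+12 = 57
Hub → P1 → P4 → P2 → P3: 20+25+12+21 = 78
Hub → P1 → P4 → P3 → P2: 20+25+22+21 = 88
Hub → P2 → P1 → P3 → P4: 4+18+3+22 = 47
Hub → P2 → P1 → P4 → P3: 4+18+25+22 = 69
Hub → P2 → P3 → P1 → P4: 4+21+3+25 = 53
Hub → P2 → P3 → P4 → P1: 4+21+22+25 = 72
Hub → P2 → P4 → P1 → P3: 4+12+25+3 = 44
Hub → P2 → P4 → P3 → P1: 4+12+22+3 = 41
Hub → P3 → P1 → P2 → P4: 23+3+18+12 = 56
Hub → P3 → P1 → P4 → P2: 23+3+25+12 = 63
… (10 more)
The minimum is 41.
One shortest path: Hub → P2 → P4 → P3 → P1.

Shortest open route: 41 min.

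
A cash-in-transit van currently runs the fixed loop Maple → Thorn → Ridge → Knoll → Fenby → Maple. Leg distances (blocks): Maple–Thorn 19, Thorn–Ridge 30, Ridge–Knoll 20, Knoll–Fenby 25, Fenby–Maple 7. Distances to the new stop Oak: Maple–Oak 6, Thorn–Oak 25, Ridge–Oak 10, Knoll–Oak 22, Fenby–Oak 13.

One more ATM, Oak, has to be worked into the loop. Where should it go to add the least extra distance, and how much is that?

Insertion cost between consecutive stops i–j is d(i,Oak) + d(Oak,j) − d(i,j):
  between Maple and Thorn: 6 + 25 − 19 = 12
  between Thorn and Ridge: 25 + 10 − 30 = 5
  between Ridge and Knoll: 10 + 22 − 20 = 12
  between Knoll and Fenby: 22 + 13 − 25 = 10
  between Fenby and Maple: 13 + 6 − 7 = 12
Cheapest insertion is between Thorn and Ridge, adding 5.
New total = 101 + 5 = 106.

+5 blocks — insert Oak between Thorn and Ridge.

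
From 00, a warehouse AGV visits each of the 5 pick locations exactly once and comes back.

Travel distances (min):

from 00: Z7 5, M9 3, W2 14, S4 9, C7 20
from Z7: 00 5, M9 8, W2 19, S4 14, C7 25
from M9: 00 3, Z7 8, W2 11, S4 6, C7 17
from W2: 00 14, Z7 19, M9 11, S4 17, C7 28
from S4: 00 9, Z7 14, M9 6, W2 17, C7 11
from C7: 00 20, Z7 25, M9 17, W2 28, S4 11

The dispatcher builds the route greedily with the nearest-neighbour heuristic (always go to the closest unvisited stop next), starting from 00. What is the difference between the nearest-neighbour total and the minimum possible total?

From 00: M9=3, Z7=5, S4=9, W2=14, C7=20 → choose M9 (3).
From M9: S4=6, Z7=8, W2=11, C7=17 → choose S4 (6).
From S4: C7=11, Z7=14, W2=17 → choose C7 (11).
From C7: Z7=25, W2=28 → choose Z7 (25).
From Z7: W2=19 → choose W2 (19).
NN route 00 → M9 → S4 → C7 → Z7 → W2 → 00 costs 78.
Optimal: 00 → Z7 → M9 → W2 → S4 → C7 → 00 costs 72 (by enumerating all 60 distinct tours).
Excess = 78 − 72 = 6.

Excess over optimum: 6 min.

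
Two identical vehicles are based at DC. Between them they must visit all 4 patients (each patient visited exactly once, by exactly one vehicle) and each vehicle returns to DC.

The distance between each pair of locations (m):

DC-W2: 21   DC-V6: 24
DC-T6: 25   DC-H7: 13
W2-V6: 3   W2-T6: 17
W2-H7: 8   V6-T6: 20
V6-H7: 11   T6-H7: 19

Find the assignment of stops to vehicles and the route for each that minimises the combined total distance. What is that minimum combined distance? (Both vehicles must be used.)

Try each way of splitting the stops between the two vehicles (each non-empty) and, for each split, find the best tour for each vehicle:
  {W2} + {V6, T6, H7}: 42 + 69 = 111
  {V6} + {W2, T6, H7}: 48 + 63 = 111
  {W2, V6} + {T6, H7}: 48 + 57 = 105
  {T6} + {W2, V6, H7}: 50 + 48 = 98
  {W2, T6} + {V6, H7}: 63 + 48 = 111
  {V6, T6} + {W2, H7}: 69 + 42 = 111
  … (7 splits in total)
  {W2, V6, T6} + {H7}: 69 + 26 = 95  ← best
Best: vehicle 1 DC → W2 → V6 → T6 → DC = 69; vehicle 2 DC → H7 → DC = 26; combined 95.

95 m — the smallest possible combined total.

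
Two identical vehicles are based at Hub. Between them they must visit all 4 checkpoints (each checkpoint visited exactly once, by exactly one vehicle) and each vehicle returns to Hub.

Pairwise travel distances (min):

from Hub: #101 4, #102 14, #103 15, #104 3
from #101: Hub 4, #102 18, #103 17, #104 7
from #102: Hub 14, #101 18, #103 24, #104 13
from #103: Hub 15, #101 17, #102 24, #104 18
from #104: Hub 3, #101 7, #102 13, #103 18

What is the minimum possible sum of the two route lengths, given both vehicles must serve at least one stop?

There are 2^3 − 1 = 7 ways to divide the 4 stops into two non-empty groups. For each, the best each vehicle can do is its own shortest tour through its group:
  {#101} + {#102, #103, #104}: 8 + 55 = 63
  {#102} + {#101, #103, #104}: 28 + 42 = 70
  {#101, #102} + {#103, #104}: 36 + 36 = 72
  {#103} + {#101, #102, #104}: 30 + 38 = 68
  {#101, #103} + {#102, #104}: 36 + 30 = 66
  {#102, #103} + {#101, #104}: 53 + 14 = 67
  … (7 splits in total)
Best: vehicle 1 Hub → #101 → Hub = 8; vehicle 2 Hub → #103 → #102 → #104 → Hub = 55; combined 63.

Minimum combined distance: 63 min.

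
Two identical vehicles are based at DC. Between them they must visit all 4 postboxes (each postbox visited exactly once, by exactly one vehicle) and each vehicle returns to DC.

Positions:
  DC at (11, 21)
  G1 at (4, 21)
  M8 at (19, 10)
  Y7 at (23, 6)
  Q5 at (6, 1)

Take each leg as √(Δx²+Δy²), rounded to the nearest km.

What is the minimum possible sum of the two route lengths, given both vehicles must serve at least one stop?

Minimum combined distance: 73 km.

Try each way of splitting the stops between the two vehicles (each non-empty) and, for each split, find the best tour for each vehicle:
  {G1} + {M8, Y7, Q5}: 14 + 59 = 73
  {M8} + {G1, Y7, Q5}: 28 + 64 = 92
  {G1, M8} + {Y7, Q5}: 40 + 58 = 98
  {Y7} + {G1, M8, Q5}: 38 + 57 = 95
  {G1, Y7} + {M8, Q5}: 50 + 51 = 101
  {M8, Y7} + {G1, Q5}: 39 + 48 = 87
  … (7 splits in total)
Best: vehicle 1 DC → G1 → DC = 14; vehicle 2 DC → M8 → Y7 → Q5 → DC = 59; combined 73.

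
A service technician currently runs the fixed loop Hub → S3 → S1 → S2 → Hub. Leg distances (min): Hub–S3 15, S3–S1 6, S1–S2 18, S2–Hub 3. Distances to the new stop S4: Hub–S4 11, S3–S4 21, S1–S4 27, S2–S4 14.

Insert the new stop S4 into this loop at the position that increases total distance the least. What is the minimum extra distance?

Insertion cost between consecutive stops i–j is d(i,S4) + d(S4,j) − d(i,j):
  between Hub and S3: 11 + 21 − 15 = 17
  between S3 and S1: 21 + 27 − 6 = 42
  between S1 and S2: 27 + 14 − 18 = 23
  between S2 and Hub: 14 + 11 − 3 = 22
Cheapest insertion is between Hub and S3, adding 17.
New total = 42 + 17 = 59.

Adding 17 min by placing S4 on the Hub–S3 leg.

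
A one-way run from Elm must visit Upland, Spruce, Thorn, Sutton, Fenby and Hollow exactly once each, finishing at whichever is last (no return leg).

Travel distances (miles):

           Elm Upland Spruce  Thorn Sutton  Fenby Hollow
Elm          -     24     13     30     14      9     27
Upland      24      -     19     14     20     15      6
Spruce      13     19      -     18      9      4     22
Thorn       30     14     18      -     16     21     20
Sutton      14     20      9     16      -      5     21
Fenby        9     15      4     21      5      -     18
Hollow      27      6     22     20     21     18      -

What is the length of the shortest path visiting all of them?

There are 6! = 720 possible orderings.
Elm → Upland → Spruce → Thorn → Sutton → Fenby → Hollow: 24+19+18+16+5+18 = 100
Elm → Upland → Spruce → Thorn → Sutton → Hollow → Fenby: 24+19+18+16+21+18 = 116
Elm → Upland → Spruce → Thorn → Fenby → Sutton → Hollow: 24+19+18+21+5+21 = 108
Elm → Upland → Spruce → Thorn → Fenby → Hollow → Sutton: 24+19+18+21+18+21 = 121
Elm → Upland → Spruce → Thorn → Hollow → Sutton → Fenby: 24+19+18+20+21+5 = 107
Elm → Upland → Spruce → Thorn → Hollow → Fenby → Sutton: 24+19+18+20+18+5 = 104
Elm → Upland → Spruce → Sutton → Thorn → Fenby → Hollow: 24+19+9+16+21+18 = 107
Elm → Upland → Spruce → Sutton → Thorn → Hollow → Fenby: 24+19+9+16+20+18 = 106
… (712 more)
Elm → Spruce → Fenby → Sutton → Thorn → Upland → Hollow: 13+4+5+16+14+6 = 58  ← best
The minimum is 58.
One shortest path: Elm → Spruce → Fenby → Sutton → Thorn → Upland → Hollow.

Minimum one-way distance = 58 miles.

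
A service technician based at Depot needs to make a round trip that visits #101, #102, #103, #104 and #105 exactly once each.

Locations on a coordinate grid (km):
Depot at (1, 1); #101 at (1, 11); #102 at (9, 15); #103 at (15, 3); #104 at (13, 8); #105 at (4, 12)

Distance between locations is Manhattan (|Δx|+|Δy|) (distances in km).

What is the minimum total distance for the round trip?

There are 60 distinct closed tours to check (reversals are equivalent).
Depot→#101→#102→#103→#104→#105→Depot: 10+12+18+7+13+14 = 74
Depot→#101→#102→#103→#105→#104→Depot: 10+12+18+20+13+19 = 92
Depot→#101→#102→#104→#103→#105→Depot: 10+12+11+7+20+14 = 74
Depot→#101→#102→#104→#105→#103→Depot: 10+12+11+13+20+16 = 82
Depot→#101→#102→#105→#103→#104→Depot: 10+12+8+20+7+19 = 76
Depot→#101→#102→#105→#104→#103→Depot: 10+12+8+13+7+16 = 66
Depot→#101→#103→#102→#104→#105→Depot: 10+22+18+11+13+14 = 88
Depot→#101→#103→#102→#105→#104→Depot: 10+22+18+8+13+19 = 90
Depot→#101→#103→#104→#102→#105→Depot: 10+22+7+11+8+14 = 72
Depot→#101→#103→#104→#105→#102→Depot: 10+22+7+13+8+22 = 82
Depot→#101→#103→#105→#102→#104→Depot: 10+22+20+8+11+19 = 90
Depot→#101→#103→#105→#104→#102→Depot: 10+22+20+13+11+22 = 98
Depot→#101→#104→#102→#103→#105→Depot: 10+15+11+18+20+14 = 88
Depot→#101→#104→#102→#105→#103→Depot: 10+15+11+8+20+16 = 80
… (46 more)
Depot→#101→#105→#102→#104→#103→Depot: 10+4+8+11+7+16 = 56  ← best
The minimum is 56.
One optimal route: Depot → #101 → #105 → #102 → #104 → #103 → Depot (or its reverse).

Shortest round trip = 56 km.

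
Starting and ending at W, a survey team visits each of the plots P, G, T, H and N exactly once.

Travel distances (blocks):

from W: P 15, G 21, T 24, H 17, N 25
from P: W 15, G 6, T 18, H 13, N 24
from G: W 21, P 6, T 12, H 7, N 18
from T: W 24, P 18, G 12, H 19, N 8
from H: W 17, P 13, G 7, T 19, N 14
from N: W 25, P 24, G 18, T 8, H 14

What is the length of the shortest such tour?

Minimum total distance: 72 blocks.

There are 60 distinct closed tours to check (reversals are equivalent).
W-P-G-T-H-N-W: 15+6+12+19+14+25 = 91
W-P-G-T-N-H-W: 15+6+12+8+14+17 = 72
W-P-G-H-T-N-W: 15+6+7+19+8+25 = 80
W-P-G-H-N-T-W: 15+6+7+14+8+24 = 74
W-P-G-N-T-H-W: 15+6+18+8+19+17 = 83
W-P-G-N-H-T-W: 15+6+18+14+19+24 = 96
W-P-T-G-H-N-W: 15+18+12+7+14+25 = 91
W-P-T-G-N-H-W: 15+18+12+18+14+17 = 94
W-P-T-H-G-N-W: 15+18+19+7+18+25 = 102
W-P-T-H-N-G-W: 15+18+19+14+18+21 = 105
W-P-T-N-G-H-W: 15+18+8+18+7+17 = 83
W-P-T-N-H-G-W: 15+18+8+14+7+21 = 83
W-P-H-G-T-N-W: 15+13+7+12+8+25 = 80
W-P-H-G-N-T-W: 15+13+7+18+8+24 = 85
… (46 more)
The minimum is 72.
One optimal route: W → P → G → T → N → H → W (or its reverse).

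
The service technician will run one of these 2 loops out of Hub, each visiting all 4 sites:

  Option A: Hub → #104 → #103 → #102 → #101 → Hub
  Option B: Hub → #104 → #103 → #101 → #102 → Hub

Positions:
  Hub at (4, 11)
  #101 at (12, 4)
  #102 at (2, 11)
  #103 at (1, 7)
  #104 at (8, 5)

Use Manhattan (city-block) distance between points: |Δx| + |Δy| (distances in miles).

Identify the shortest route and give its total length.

Option A: 10 + 9 + 5 + 17 + 15 = 56
Option B: 10 + 9 + 14 + 17 + 2 = 52

52 miles — Option B is the shortest.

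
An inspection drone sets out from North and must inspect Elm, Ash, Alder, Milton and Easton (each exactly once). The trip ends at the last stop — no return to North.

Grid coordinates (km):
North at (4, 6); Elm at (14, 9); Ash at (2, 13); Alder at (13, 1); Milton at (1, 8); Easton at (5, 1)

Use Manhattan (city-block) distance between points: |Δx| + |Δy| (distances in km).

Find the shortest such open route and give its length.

Minimum one-way distance = 43 km.

There are 5! = 120 possible orderings.
North - Elm - Ash - Alder - Milton - Easton: 13+16+23+19+11 = 82
North - Elm - Ash - Alder - Easton - Milton: 13+16+23+8+11 = 71
North - Elm - Ash - Milton - Alder - Easton: 13+16+6+19+8 = 62
North - Elm - Ash - Milton - Easton - Alder: 13+16+6+11+8 = 54
North - Elm - Ash - Easton - Alder - Milton: 13+16+15+8+19 = 71
North - Elm - Ash - Easton - Milton - Alder: 13+16+15+11+19 = 74
North - Elm - Alder - Ash - Milton - Easton: 13+9+23+6+11 = 62
North - Elm - Alder - Ash - Easton - Milton: 13+9+23+15+11 = 71
North - Elm - Alder - Milton - Ash - Easton: 13+9+19+6+15 = 62
North - Elm - Alder - Milton - Easton - Ash: 13+9+19+11+15 = 67
North - Elm - Alder - Easton - Ash - Milton: 13+9+8+15+6 = 51
North - Elm - Alder - Easton - Milton - Ash: 13+9+8+11+6 = 47
North - Elm - Milton - Ash - Alder - Easton: 13+14+6+23+8 = 64
North - Elm - Milton - Ash - Easton - Alder: 13+14+6+15+8 = 56
… (106 more)
North - Ash - Milton - Easton - Alder - Elm: 9+6+11+8+9 = 43  ← best
The minimum is 43.
One shortest path: North → Ash → Milton → Easton → Alder → Elm.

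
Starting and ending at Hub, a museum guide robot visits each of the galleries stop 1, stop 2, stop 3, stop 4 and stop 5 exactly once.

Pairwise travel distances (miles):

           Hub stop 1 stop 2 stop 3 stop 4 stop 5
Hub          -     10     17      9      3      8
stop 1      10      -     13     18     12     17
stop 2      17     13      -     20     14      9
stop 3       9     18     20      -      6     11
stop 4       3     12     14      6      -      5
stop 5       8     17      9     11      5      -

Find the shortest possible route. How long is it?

Hub-stop 1-stop 2-stop 3-stop 4-stop 5-Hub: 10+13+20+6+5+8 = 62
Hub-stop 1-stop 2-stop 3-stop 5-stop 4-Hub: 10+13+20+11+5+3 = 62
Hub-stop 1-stop 2-stop 4-stop 3-stop 5-Hub: 10+13+14+6+11+8 = 62
Hub-stop 1-stop 2-stop 4-stop 5-stop 3-Hub: 10+13+14+5+11+9 = 62
Hub-stop 1-stop 2-stop 5-stop 3-stop 4-Hub: 10+13+9+11+6+3 = 52
Hub-stop 1-stop 2-stop 5-stop 4-stop 3-Hub: 10+13+9+5+6+9 = 52
Hub-stop 1-stop 3-stop 2-stop 4-stop 5-Hub: 10+18+20+14+5+8 = 75
Hub-stop 1-stop 3-stop 2-stop 5-stop 4-Hub: 10+18+20+9+5+3 = 65
Hub-stop 1-stop 3-stop 4-stop 2-stop 5-Hub: 10+18+6+14+9+8 = 65
Hub-stop 1-stop 3-stop 4-stop 5-stop 2-Hub: 10+18+6+5+9+17 = 65
Hub-stop 1-stop 3-stop 5-stop 2-stop 4-Hub: 10+18+11+9+14+3 = 65
Hub-stop 1-stop 3-stop 5-stop 4-stop 2-Hub: 10+18+11+5+14+17 = 75
Hub-stop 1-stop 4-stop 2-stop 3-stop 5-Hub: 10+12+14+20+11+8 = 75
Hub-stop 1-stop 4-stop 2-stop 5-stop 3-Hub: 10+12+14+9+11+9 = 65
… (46 more)
The minimum is 52.
One optimal route: Hub → stop 1 → stop 2 → stop 5 → stop 3 → stop 4 → Hub (or its reverse).

Minimum total distance: 52 miles.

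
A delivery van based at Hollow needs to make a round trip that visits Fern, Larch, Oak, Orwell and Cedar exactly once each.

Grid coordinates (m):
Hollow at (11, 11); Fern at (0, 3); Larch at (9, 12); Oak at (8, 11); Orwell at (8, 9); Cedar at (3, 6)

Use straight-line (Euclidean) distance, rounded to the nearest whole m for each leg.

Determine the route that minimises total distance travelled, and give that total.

Minimum total distance: 28 m.

With 5 stops there are 5!/2 = 60 distinct round trips (a route and its reverse cost the same).
Hollow-Fern-Larch-Oak-Orwell-Cedar-Hollow: 14+13+1+2+6+9 = 45
Hollow-Fern-Larch-Oak-Cedar-Orwell-Hollow: 14+13+1+7+6+4 = 45
Hollow-Fern-Larch-Orwell-Oak-Cedar-Hollow: 14+13+3+2+7+9 = 48
Hollow-Fern-Larch-Orwell-Cedar-Oak-Hollow: 14+13+3+6+7+3 = 46
Hollow-Fern-Larch-Cedar-Oak-Orwell-Hollow: 14+13+8+7+2+4 = 48
Hollow-Fern-Larch-Cedar-Orwell-Oak-Hollow: 14+13+8+6+2+3 = 46
Hollow-Fern-Oak-Larch-Orwell-Cedar-Hollow: 14+11+1+3+6+9 = 44
Hollow-Fern-Oak-Larch-Cedar-Orwell-Hollow: 14+11+1+8+6+4 = 44
Hollow-Fern-Oak-Orwell-Larch-Cedar-Hollow: 14+11+2+3+8+9 = 47
Hollow-Fern-Oak-Orwell-Cedar-Larch-Hollow: 14+11+2+6+8+2 = 43
Hollow-Fern-Oak-Cedar-Larch-Orwell-Hollow: 14+11+7+8+3+4 = 47
Hollow-Fern-Oak-Cedar-Orwell-Larch-Hollow: 14+11+7+6+3+2 = 43
Hollow-Fern-Orwell-Larch-Oak-Cedar-Hollow: 14+10+3+1+7+9 = 44
Hollow-Fern-Orwell-Larch-Cedar-Oak-Hollow: 14+10+3+8+7+3 = 45
… (46 more)
Hollow-Larch-Oak-Fern-Cedar-Orwell-Hollow: 2+1+11+4+6+4 = 28  ← best
The minimum is 28.
One optimal route: Hollow → Larch → Oak → Fern → Cedar → Orwell → Hollow (or its reverse).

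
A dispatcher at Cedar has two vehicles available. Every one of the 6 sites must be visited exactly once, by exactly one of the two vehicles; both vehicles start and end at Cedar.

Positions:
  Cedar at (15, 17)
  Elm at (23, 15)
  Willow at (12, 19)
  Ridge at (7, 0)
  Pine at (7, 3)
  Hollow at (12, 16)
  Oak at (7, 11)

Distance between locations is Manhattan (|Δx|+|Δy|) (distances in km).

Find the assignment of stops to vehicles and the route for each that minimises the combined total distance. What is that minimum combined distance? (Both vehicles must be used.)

Check every non-empty split of the stops between the two vehicles; for each half take its own optimal tour:
  {Elm} + {Willow, Ridge, Pine, Hollow, Oak}: 20 + 54 = 74
  {Willow} + {Elm, Ridge, Pine, Hollow, Oak}: 10 + 66 = 76
  {Elm, Willow} + {Ridge, Pine, Hollow, Oak}: 30 + 50 = 80
  {Ridge} + {Elm, Willow, Pine, Hollow, Oak}: 50 + 64 = 114
  {Elm, Ridge} + {Willow, Pine, Hollow, Oak}: 66 + 48 = 114
  {Willow, Ridge} + {Elm, Pine, Hollow, Oak}: 54 + 60 = 114
  … (31 splits in total)
Best: vehicle 1 Cedar → Elm → Cedar = 20; vehicle 2 Cedar → Willow → Ridge → Pine → Oak → Hollow → Cedar = 54; combined 74.

Minimum combined distance: 74 km.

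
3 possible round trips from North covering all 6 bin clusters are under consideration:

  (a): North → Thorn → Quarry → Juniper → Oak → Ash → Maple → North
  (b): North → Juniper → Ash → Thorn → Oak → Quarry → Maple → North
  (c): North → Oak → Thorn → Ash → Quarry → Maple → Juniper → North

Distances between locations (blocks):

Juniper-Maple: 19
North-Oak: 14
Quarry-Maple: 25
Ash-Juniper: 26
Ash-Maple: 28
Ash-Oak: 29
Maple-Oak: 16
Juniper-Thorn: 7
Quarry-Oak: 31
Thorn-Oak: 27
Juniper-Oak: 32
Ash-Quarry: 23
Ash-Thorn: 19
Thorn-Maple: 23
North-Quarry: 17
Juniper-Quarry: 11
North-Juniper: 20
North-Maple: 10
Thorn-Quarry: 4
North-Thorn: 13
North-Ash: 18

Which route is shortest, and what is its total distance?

Shortest is (a), total 127 blocks.

(a): 13 + 4 + 11 + 32 + 29 + 28 + 10 = 127
(b): 20 + 26 + 19 + 27 + 31 + 25 + 10 = 158
(c): 14 + 27 + 19 + 23 + 25 + 19 + 20 = 147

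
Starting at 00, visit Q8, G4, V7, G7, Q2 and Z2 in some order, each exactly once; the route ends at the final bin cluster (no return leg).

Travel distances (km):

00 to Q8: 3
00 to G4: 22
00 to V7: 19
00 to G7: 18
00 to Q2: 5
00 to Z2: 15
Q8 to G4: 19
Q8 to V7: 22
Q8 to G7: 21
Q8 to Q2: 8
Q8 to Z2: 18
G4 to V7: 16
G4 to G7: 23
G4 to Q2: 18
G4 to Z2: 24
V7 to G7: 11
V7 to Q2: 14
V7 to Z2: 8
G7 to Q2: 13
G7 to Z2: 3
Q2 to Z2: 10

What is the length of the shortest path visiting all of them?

There are 6! = 720 possible orderings.
00 - Q8 - G4 - V7 - G7 - Q2 - Z2: 3+19+16+11+13+10 = 72
00 - Q8 - G4 - V7 - G7 - Z2 - Q2: 3+19+16+11+3+10 = 62
00 - Q8 - G4 - V7 - Q2 - G7 - Z2: 3+19+16+14+13+3 = 68
00 - Q8 - G4 - V7 - Q2 - Z2 - G7: 3+19+16+14+10+3 = 65
00 - Q8 - G4 - V7 - Z2 - G7 - Q2: 3+19+16+8+3+13 = 62
00 - Q8 - G4 - V7 - Z2 - Q2 - G7: 3+19+16+8+10+13 = 69
00 - Q8 - G4 - G7 - V7 - Q2 - Z2: 3+19+23+11+14+10 = 80
00 - Q8 - G4 - G7 - V7 - Z2 - Q2: 3+19+23+11+8+10 = 74
… (712 more)
00 - Q8 - Q2 - G7 - Z2 - V7 - G4: 3+8+13+3+8+16 = 51  ← best
The minimum is 51.
One shortest path: 00 → Q8 → Q2 → G7 → Z2 → V7 → G4.

Shortest open route: 51 km.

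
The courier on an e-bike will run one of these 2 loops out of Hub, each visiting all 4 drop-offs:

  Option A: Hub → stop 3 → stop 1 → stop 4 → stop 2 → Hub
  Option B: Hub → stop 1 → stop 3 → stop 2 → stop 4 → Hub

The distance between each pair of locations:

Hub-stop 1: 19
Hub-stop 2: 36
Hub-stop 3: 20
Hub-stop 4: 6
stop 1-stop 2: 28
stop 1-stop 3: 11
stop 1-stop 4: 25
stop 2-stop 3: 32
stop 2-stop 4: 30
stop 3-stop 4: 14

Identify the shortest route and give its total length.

Shortest is Option B, total 98.

Option A: 20 + 11 + 25 + 30 + 36 = 122
Option B: 19 + 11 + 32 + 30 + 6 = 98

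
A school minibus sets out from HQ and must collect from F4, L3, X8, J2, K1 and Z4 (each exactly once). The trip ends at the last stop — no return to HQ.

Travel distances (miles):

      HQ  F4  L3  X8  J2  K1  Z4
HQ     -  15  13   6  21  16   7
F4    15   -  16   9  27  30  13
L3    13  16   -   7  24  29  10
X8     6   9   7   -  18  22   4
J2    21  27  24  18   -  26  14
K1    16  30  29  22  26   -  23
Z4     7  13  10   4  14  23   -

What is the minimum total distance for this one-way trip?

There are 6! = 720 possible orderings.
HQ → F4 → L3 → X8 → J2 → K1 → Z4: 15+16+7+18+26+23 = 105
HQ → F4 → L3 → X8 → J2 → Z4 → K1: 15+16+7+18+14+23 = 93
HQ → F4 → L3 → X8 → K1 → J2 → Z4: 15+16+7+22+26+14 = 100
HQ → F4 → L3 → X8 → K1 → Z4 → J2: 15+16+7+22+23+14 = 97
HQ → F4 → L3 → X8 → Z4 → J2 → K1: 15+16+7+4+14+26 = 82
HQ → F4 → L3 → X8 → Z4 → K1 → J2: 15+16+7+4+23+26 = 91
HQ → F4 → L3 → J2 → X8 → K1 → Z4: 15+16+24+18+22+23 = 118
HQ → F4 → L3 → J2 → X8 → Z4 → K1: 15+16+24+18+4+23 = 100
… (712 more)
HQ → F4 → X8 → L3 → Z4 → J2 → K1: 15+9+7+10+14+26 = 81  ← best
The minimum is 81.
One shortest path: HQ → F4 → X8 → L3 → Z4 → J2 → K1.

Shortest open route: 81 miles.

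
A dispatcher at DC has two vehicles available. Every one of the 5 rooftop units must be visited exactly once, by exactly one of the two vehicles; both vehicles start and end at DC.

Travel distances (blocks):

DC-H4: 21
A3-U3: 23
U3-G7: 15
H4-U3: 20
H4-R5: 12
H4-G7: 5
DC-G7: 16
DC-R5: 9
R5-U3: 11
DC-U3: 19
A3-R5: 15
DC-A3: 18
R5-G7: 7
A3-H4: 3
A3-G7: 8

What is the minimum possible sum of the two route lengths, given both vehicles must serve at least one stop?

78 blocks — the smallest possible combined total.

There are 2^4 − 1 = 15 ways to divide the 5 stops into two non-empty groups. For each, the best each vehicle can do is its own shortest tour through its group:
  {A3} + {H4, R5, U3, G7}: 36 + 60 = 96
  {H4} + {A3, R5, U3, G7}: 42 + 61 = 103
  {A3, H4} + {R5, U3, G7}: 42 + 50 = 92
  {R5} + {A3, H4, U3, G7}: 18 + 60 = 78
  {A3, R5} + {H4, U3, G7}: 42 + 60 = 102
  {H4, R5} + {A3, U3, G7}: 42 + 60 = 102
  … (15 splits in total)
Best: vehicle 1 DC → R5 → DC = 18; vehicle 2 DC → A3 → H4 → G7 → U3 → DC = 60; combined 78.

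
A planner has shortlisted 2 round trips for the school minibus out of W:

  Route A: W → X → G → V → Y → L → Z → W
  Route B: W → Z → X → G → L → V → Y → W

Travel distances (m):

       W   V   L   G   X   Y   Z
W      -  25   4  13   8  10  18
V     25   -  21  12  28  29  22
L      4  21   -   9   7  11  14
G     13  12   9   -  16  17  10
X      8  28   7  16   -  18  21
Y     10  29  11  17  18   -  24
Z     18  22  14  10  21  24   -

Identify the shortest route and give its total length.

Route A: 8 + 16 + 12 + 29 + 11 + 14 + 18 = 108
Route B: 18 + 21 + 16 + 9 + 21 + 29 + 10 = 124

Shortest is Route A, total 108 m.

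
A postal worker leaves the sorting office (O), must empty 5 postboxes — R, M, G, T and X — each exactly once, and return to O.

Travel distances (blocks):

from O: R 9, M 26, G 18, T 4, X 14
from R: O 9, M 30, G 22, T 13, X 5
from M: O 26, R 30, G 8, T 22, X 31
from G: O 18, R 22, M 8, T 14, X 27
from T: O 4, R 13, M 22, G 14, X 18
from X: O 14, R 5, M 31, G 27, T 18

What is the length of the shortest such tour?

O→R→M→G→T→X→O: 9+30+8+14+18+14 = 93
O→R→M→G→X→T→O: 9+30+8+27+18+4 = 96
O→R→M→T→G→X→O: 9+30+22+14+27+14 = 116
O→R→M→T→X→G→O: 9+30+22+18+27+18 = 124
O→R→M→X→G→T→O: 9+30+31+27+14+4 = 115
O→R→M→X→T→G→O: 9+30+31+18+14+18 = 120
O→R→G→M→T→X→O: 9+22+8+22+18+14 = 93
O→R→G→M→X→T→O: 9+22+8+31+18+4 = 92
O→R→G→T→M→X→O: 9+22+14+22+31+14 = 112
O→R→G→T→X→M→O: 9+22+14+18+31+26 = 120
O→R→G→X→M→T→O: 9+22+27+31+22+4 = 115
O→R→G→X→T→M→O: 9+22+27+18+22+26 = 124
O→R→T→M→G→X→O: 9+13+22+8+27+14 = 93
O→R→T→M→X→G→O: 9+13+22+31+27+18 = 120
… (46 more)
O→R→X→M→G→T→O: 9+5+31+8+14+4 = 71  ← best
The minimum is 71.
One optimal route: O → R → X → M → G → T → O (or its reverse).

71 blocks — the shortest possible round trip.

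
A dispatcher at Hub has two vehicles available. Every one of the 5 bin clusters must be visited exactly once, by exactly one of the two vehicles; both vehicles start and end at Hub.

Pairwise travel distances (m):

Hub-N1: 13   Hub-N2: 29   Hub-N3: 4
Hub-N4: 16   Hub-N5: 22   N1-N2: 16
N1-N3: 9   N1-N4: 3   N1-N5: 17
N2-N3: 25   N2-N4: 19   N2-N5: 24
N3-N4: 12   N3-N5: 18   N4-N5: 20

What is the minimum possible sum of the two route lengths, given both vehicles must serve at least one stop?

89 m — the smallest possible combined total.

Try each way of splitting the stops between the two vehicles (each non-empty) and, for each split, find the best tour for each vehicle:
  {N1} + {N2, N3, N4, N5}: 26 + 81 = 107
  {N2} + {N1, N3, N4, N5}: 58 + 58 = 116
  {N1, N2} + {N3, N4, N5}: 58 + 58 = 116
  {N3} + {N1, N2, N4, N5}: 8 + 81 = 89
  {N1, N3} + {N2, N4, N5}: 26 + 81 = 107
  {N2, N3} + {N1, N4, N5}: 58 + 58 = 116
  … (15 splits in total)
Best: vehicle 1 Hub → N3 → Hub = 8; vehicle 2 Hub → N1 → N4 → N2 → N5 → Hub = 81; combined 89.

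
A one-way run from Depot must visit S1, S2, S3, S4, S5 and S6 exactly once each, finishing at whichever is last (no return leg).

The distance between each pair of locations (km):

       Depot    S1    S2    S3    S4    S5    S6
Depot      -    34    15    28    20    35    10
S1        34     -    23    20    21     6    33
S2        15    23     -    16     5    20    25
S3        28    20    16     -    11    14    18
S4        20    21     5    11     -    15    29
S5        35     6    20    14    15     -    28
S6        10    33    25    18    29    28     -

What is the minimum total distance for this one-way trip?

Minimum one-way distance = 70 km.

There are 6! = 720 possible orderings.
Depot→S1→S2→S3→S4→S5→S6: 34+23+16+11+15+28 = 127
Depot→S1→S2→S3→S4→S6→S5: 34+23+16+11+29+28 = 141
Depot→S1→S2→S3→S5→S4→S6: 34+23+16+14+15+29 = 131
Depot→S1→S2→S3→S5→S6→S4: 34+23+16+14+28+29 = 144
Depot→S1→S2→S3→S6→S4→S5: 34+23+16+18+29+15 = 135
Depot→S1→S2→S3→S6→S5→S4: 34+23+16+18+28+15 = 134
Depot→S1→S2→S4→S3→S5→S6: 34+23+5+11+14+28 = 115
Depot→S1→S2→S4→S3→S6→S5: 34+23+5+11+18+28 = 119
… (712 more)
Depot→S6→S3→S2→S4→S5→S1: 10+18+16+5+15+6 = 70  ← best
The minimum is 70.
One shortest path: Depot → S6 → S3 → S2 → S4 → S5 → S1.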